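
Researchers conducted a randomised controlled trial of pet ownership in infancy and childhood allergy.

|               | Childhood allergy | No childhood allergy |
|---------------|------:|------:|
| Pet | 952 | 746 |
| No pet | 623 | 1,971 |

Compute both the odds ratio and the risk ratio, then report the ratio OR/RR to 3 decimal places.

1.729

Cells: a = 952, b = 746, c = 623, d = 1971.
OR = (952·1971)/(746·623) = 1876392/464758 = 4.03735
Risk in exposed = 952/1698 = 0.56066; risk in unexposed = 623/2594 = 0.24017; RR = 2.33443
OR/RR = 4.03735 / 2.33443 = 1.72948
The outcome is not rare, so the OR lies further from 1 than the RR.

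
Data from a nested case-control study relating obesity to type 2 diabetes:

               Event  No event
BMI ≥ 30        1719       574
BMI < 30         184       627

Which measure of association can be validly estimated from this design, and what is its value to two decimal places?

10.21

Cells: a = 1719, b = 574, c = 184, d = 627.
This is a nested case-control study: participants were sampled on outcome status, so risks in the source population cannot be estimated directly — relative risk is not valid here. The odds ratio is the appropriate measure.
OR = (a·d)/(b·c) = (1719 × 627) / (574 × 184) = 1077813 / 105616 = 10.20502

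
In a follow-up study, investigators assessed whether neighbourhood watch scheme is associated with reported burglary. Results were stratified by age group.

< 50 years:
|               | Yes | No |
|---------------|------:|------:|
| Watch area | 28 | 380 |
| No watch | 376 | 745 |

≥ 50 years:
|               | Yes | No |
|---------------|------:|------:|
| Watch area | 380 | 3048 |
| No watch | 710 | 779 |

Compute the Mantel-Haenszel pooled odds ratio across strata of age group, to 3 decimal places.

0.138

OR_MH = Σ(aᵢdᵢ/nᵢ) / Σ(bᵢcᵢ/nᵢ), where nᵢ is the stratum total.
Stratum 1 (< 50 years): n = 1529; a·d/n = 28·745/1529 = 13.6429; b·c/n = 380·376/1529 = 93.4467
Stratum 2 (≥ 50 years): n = 4917; a·d/n = 380·779/4917 = 60.2034; b·c/n = 3048·710/4917 = 440.1220
OR_MH = (13.6429 + 60.2034) / (93.4467 + 440.1220) = 73.8463 / 533.5687 = 0.13840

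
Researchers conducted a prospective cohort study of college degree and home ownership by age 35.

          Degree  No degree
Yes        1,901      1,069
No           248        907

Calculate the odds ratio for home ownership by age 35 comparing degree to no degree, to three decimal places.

Reading the table with exposure as columns: a = 1901 (Degree, case), b = 248 (Degree, non-case), c = 1069 (No degree, case), d = 907.
OR = (a·d)/(b·c) = (1901 × 907) / (248 × 1069) = 1724207 / 265112 = 6.50369
The odds of home ownership by age 35 are about 6.50 times as high in the degree group.

6.504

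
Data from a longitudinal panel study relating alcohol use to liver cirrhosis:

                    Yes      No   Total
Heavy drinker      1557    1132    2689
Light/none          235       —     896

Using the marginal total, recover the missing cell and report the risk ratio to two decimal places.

2.21

The missing cell is in the unexposed row: 896 − 235 = 661.
So a = 1557, b = 1132, c = 235, d = 661.
RR = [a/(a+b)] / [c/(c+d)] = (1557/2689) / (235/896) = 0.57903/0.26228 = 2.20769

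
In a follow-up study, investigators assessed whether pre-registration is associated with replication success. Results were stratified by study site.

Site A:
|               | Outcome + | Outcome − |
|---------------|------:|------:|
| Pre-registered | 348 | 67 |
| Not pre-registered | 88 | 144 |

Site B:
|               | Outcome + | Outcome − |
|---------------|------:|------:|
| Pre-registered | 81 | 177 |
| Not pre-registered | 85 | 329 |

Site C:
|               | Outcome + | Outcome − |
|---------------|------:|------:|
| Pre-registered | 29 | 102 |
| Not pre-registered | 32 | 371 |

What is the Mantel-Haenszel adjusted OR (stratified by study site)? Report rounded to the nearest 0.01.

OR_MH = Σ(aᵢdᵢ/nᵢ) / Σ(bᵢcᵢ/nᵢ), where nᵢ is the stratum total.
Stratum 1 (Site A): n = 647; a·d/n = 348·144/647 = 77.4529; b·c/n = 67·88/647 = 9.1128
Stratum 2 (Site B): n = 672; a·d/n = 81·329/672 = 39.6562; b·c/n = 177·85/672 = 22.3884
Stratum 3 (Site C): n = 534; a·d/n = 29·371/534 = 20.1479; b·c/n = 102·32/534 = 6.1124
OR_MH = (77.4529 + 39.6562 + 20.1479) / (9.1128 + 22.3884 + 6.1124) = 137.2570 / 37.6136 = 3.64914

3.65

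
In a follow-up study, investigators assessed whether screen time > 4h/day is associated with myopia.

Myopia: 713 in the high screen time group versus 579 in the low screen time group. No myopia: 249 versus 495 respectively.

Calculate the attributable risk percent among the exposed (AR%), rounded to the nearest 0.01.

27.26

From the description: a = 713, b = 249, c = 579, d = 495.
Risk in exposed = 713/962 = 0.74116; risk in unexposed = 579/1074 = 0.53911.
RR = 0.74116/0.53911 = 1.37480
AR% = (RR − 1)/RR × 100 = (1.37480 − 1)/1.37480 × 100 = 27.2623%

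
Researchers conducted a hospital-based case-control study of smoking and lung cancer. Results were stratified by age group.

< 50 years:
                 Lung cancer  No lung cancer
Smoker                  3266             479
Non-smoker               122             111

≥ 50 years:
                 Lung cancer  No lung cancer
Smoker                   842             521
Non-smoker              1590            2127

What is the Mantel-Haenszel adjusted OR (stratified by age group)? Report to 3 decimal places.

2.496

OR_MH = Σ(aᵢdᵢ/nᵢ) / Σ(bᵢcᵢ/nᵢ), where nᵢ is the stratum total.
Stratum 1 (< 50 years): n = 3978; a·d/n = 3266·111/3978 = 91.1327; b·c/n = 479·122/3978 = 14.6903
Stratum 2 (≥ 50 years): n = 5080; a·d/n = 842·2127/5080 = 352.5461; b·c/n = 521·1590/5080 = 163.0689
OR_MH = (91.1327 + 352.5461) / (14.6903 + 163.0689) = 443.6788 / 177.7592 = 2.49595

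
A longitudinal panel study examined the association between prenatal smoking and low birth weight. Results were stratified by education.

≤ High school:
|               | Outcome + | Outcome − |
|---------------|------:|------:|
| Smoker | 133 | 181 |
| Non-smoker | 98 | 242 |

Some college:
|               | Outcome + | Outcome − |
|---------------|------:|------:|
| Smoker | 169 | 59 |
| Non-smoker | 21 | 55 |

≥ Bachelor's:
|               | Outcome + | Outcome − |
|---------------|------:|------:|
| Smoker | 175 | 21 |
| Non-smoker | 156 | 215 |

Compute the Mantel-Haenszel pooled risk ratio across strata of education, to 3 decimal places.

1.935

RR_MH = Σ(aᵢ·n₀ᵢ/nᵢ) / Σ(cᵢ·n₁ᵢ/nᵢ), with n₁ᵢ = aᵢ+bᵢ (exposed), n₀ᵢ = cᵢ+dᵢ (unexposed), nᵢ = n₁ᵢ+n₀ᵢ.
Stratum 1 (≤ High school): n₁ = 314, n₀ = 340, n = 654; a·n₀/n = 133·340/654 = 69.1437; c·n₁/n = 98·314/654 = 47.0520
Stratum 2 (Some college): n₁ = 228, n₀ = 76, n = 304; a·n₀/n = 169·76/304 = 42.2500; c·n₁/n = 21·228/304 = 15.7500
Stratum 3 (≥ Bachelor's): n₁ = 196, n₀ = 371, n = 567; a·n₀/n = 175·371/567 = 114.5062; c·n₁/n = 156·196/567 = 53.9259
RR_MH = (69.1437 + 42.2500 + 114.5062) / (47.0520 + 15.7500 + 53.9259) = 225.8999 / 116.7279 = 1.93527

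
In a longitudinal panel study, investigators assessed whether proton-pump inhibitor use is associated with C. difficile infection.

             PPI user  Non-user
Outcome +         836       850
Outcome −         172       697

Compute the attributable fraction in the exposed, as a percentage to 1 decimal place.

Reading the table with exposure as columns: a = 836 (PPI user, case), b = 172 (PPI user, non-case), c = 850 (Non-user, case), d = 697.
Risk in exposed = 836/1008 = 0.82937; risk in unexposed = 850/1547 = 0.54945.
RR = 0.82937/0.54945 = 1.50944
AR% = (RR − 1)/RR × 100 = (1.50944 − 1)/1.50944 × 100 = 33.7505%

33.8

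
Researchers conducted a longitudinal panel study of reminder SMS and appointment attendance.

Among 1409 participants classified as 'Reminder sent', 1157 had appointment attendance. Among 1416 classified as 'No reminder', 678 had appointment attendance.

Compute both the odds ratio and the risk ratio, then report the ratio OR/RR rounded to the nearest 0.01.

From the description: a = 1157, b = 252, c = 678, d = 738.
OR = (1157·738)/(252·678) = 853866/170856 = 4.99758
Risk in exposed = 1157/1409 = 0.82115; risk in unexposed = 678/1416 = 0.47881; RR = 1.71497
OR/RR = 4.99758 / 1.71497 = 2.91409
The outcome is not rare, so the OR lies further from 1 than the RR.

2.91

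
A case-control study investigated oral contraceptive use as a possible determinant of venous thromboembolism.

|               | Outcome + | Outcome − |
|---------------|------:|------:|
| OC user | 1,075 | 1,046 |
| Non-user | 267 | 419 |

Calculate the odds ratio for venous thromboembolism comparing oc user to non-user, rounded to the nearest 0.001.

Cells: a = 1075, b = 1046, c = 267, d = 419.
OR = (a·d)/(b·c) = (1075 × 419) / (1046 × 267) = 450425 / 279282 = 1.61280
The odds of venous thromboembolism are about 1.61 times as high in the oc user group.

1.613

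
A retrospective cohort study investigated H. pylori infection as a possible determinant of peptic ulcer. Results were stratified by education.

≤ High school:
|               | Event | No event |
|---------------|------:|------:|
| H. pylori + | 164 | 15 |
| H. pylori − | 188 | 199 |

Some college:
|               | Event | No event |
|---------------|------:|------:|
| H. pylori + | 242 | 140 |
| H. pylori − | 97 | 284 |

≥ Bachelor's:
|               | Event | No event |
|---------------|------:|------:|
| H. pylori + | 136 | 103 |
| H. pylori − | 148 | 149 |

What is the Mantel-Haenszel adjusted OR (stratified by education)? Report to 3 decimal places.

OR_MH = Σ(aᵢdᵢ/nᵢ) / Σ(bᵢcᵢ/nᵢ), where nᵢ is the stratum total.
Stratum 1 (≤ High school): n = 566; a·d/n = 164·199/566 = 57.6608; b·c/n = 15·188/566 = 4.9823
Stratum 2 (Some college): n = 763; a·d/n = 242·284/763 = 90.0760; b·c/n = 140·97/763 = 17.7982
Stratum 3 (≥ Bachelor's): n = 536; a·d/n = 136·149/536 = 37.8060; b·c/n = 103·148/536 = 28.4403
OR_MH = (57.6608 + 90.0760 + 37.8060) / (4.9823 + 17.7982 + 28.4403) = 185.5428 / 51.2208 = 3.62241

3.622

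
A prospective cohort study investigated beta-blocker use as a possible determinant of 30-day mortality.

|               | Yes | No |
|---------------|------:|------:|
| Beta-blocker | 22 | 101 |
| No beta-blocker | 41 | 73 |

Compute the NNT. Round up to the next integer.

6

Risk in treated group = 22/123 = 0.17886; risk in control = 41/114 = 0.35965.
Absolute risk reduction = 0.35965 − 0.17886 = 0.18079
NNT = 1 / ARR = 1 / 0.18079 = 5.531 → round up → 6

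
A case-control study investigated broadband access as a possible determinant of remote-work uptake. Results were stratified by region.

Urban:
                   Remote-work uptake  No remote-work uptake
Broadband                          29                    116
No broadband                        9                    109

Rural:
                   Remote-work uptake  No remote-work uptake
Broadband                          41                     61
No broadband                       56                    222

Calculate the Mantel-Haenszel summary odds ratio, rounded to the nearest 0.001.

2.776

OR_MH = Σ(aᵢdᵢ/nᵢ) / Σ(bᵢcᵢ/nᵢ), where nᵢ is the stratum total.
Stratum 1 (Urban): n = 263; a·d/n = 29·109/263 = 12.0190; b·c/n = 116·9/263 = 3.9696
Stratum 2 (Rural): n = 380; a·d/n = 41·222/380 = 23.9526; b·c/n = 61·56/380 = 8.9895
OR_MH = (12.0190 + 23.9526) / (3.9696 + 8.9895) = 35.9716 / 12.9591 = 2.77579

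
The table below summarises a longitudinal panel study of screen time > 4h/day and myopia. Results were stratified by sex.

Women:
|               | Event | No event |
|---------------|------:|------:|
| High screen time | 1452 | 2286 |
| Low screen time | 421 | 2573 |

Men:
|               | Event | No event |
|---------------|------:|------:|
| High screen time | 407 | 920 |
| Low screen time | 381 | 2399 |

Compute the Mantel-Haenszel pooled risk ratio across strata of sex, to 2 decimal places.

2.58

RR_MH = Σ(aᵢ·n₀ᵢ/nᵢ) / Σ(cᵢ·n₁ᵢ/nᵢ), with n₁ᵢ = aᵢ+bᵢ (exposed), n₀ᵢ = cᵢ+dᵢ (unexposed), nᵢ = n₁ᵢ+n₀ᵢ.
Stratum 1 (Women): n₁ = 3738, n₀ = 2994, n = 6732; a·n₀/n = 1452·2994/6732 = 645.7647; c·n₁/n = 421·3738/6732 = 233.7638
Stratum 2 (Men): n₁ = 1327, n₀ = 2780, n = 4107; a·n₀/n = 407·2780/4107 = 275.4955; c·n₁/n = 381·1327/4107 = 123.1037
RR_MH = (645.7647 + 275.4955) / (233.7638 + 123.1037) = 921.2602 / 356.8675 = 2.58152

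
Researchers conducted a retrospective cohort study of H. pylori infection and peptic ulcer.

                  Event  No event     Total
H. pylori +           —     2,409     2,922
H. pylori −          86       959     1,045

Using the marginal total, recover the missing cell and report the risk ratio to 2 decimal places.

The missing cell is in the exposed row: 2922 − 2409 = 513.
So a = 513, b = 2409, c = 86, d = 959.
RR = [a/(a+b)] / [c/(c+d)] = (513/2922) / (86/1045) = 0.17556/0.08230 = 2.13332

2.13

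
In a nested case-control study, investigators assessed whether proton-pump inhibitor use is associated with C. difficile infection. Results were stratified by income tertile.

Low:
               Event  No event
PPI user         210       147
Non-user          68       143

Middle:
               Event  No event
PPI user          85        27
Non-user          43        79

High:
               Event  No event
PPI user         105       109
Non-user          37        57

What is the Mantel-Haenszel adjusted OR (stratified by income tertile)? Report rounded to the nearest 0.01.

OR_MH = Σ(aᵢdᵢ/nᵢ) / Σ(bᵢcᵢ/nᵢ), where nᵢ is the stratum total.
Stratum 1 (Low): n = 568; a·d/n = 210·143/568 = 52.8697; b·c/n = 147·68/568 = 17.5986
Stratum 2 (Middle): n = 234; a·d/n = 85·79/234 = 28.6966; b·c/n = 27·43/234 = 4.9615
Stratum 3 (High): n = 308; a·d/n = 105·57/308 = 19.4318; b·c/n = 109·37/308 = 13.0942
OR_MH = (52.8697 + 28.6966 + 19.4318) / (17.5986 + 4.9615 + 13.0942) = 100.9981 / 35.6543 = 2.83271

2.83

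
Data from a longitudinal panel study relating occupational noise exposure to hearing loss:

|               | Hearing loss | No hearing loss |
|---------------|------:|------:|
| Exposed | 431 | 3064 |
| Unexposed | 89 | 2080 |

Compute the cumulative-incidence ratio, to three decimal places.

3.005

Cells: a = 431, b = 3064, c = 89, d = 2080.
Risk in exposed = 431/3495 = 0.12332; risk in unexposed = 89/2169 = 0.04103.
RR = 0.12332 / 0.04103 = 3.00538
The risk among the exposed is 3.01 times that among the unexposed.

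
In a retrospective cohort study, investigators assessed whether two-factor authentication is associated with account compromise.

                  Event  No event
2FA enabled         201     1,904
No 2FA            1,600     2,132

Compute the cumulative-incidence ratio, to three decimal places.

Cells: a = 201, b = 1904, c = 1600, d = 2132.
Risk in exposed = 201/2105 = 0.09549; risk in unexposed = 1600/3732 = 0.42872.
RR = 0.09549 / 0.42872 = 0.22272
The risk is 78% lower among the exposed than among the unexposed.

0.223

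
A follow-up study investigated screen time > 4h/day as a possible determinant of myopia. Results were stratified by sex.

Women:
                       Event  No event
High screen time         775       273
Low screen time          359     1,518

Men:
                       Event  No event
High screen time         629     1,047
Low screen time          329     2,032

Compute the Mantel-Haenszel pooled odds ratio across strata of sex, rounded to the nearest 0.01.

OR_MH = Σ(aᵢdᵢ/nᵢ) / Σ(bᵢcᵢ/nᵢ), where nᵢ is the stratum total.
Stratum 1 (Women): n = 2925; a·d/n = 775·1518/2925 = 402.2051; b·c/n = 273·359/2925 = 33.5067
Stratum 2 (Men): n = 4037; a·d/n = 629·2032/4037 = 316.6034; b·c/n = 1047·329/4037 = 85.3265
OR_MH = (402.2051 + 316.6034) / (33.5067 + 85.3265) = 718.8085 / 118.8331 = 6.04889

6.05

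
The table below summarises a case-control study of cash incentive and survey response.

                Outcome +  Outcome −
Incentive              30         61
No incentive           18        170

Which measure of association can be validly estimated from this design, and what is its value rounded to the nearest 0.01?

4.64

Cells: a = 30, b = 61, c = 18, d = 170.
This is a case-control study: participants were sampled on outcome status, so risks in the source population cannot be estimated directly — relative risk is not valid here. The odds ratio is the appropriate measure.
OR = (a·d)/(b·c) = (30 × 170) / (61 × 18) = 5100 / 1098 = 4.64481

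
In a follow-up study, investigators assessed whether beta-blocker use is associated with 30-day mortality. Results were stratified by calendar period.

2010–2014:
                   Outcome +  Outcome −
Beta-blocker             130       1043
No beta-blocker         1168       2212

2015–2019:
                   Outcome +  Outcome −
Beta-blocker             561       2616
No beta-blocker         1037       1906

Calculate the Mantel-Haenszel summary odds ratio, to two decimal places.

0.33

OR_MH = Σ(aᵢdᵢ/nᵢ) / Σ(bᵢcᵢ/nᵢ), where nᵢ is the stratum total.
Stratum 1 (2010–2014): n = 4553; a·d/n = 130·2212/4553 = 63.1584; b·c/n = 1043·1168/4553 = 267.5651
Stratum 2 (2015–2019): n = 6120; a·d/n = 561·1906/6120 = 174.7167; b·c/n = 2616·1037/6120 = 443.2667
OR_MH = (63.1584 + 174.7167) / (267.5651 + 443.2667) = 237.8750 / 710.8318 = 0.33464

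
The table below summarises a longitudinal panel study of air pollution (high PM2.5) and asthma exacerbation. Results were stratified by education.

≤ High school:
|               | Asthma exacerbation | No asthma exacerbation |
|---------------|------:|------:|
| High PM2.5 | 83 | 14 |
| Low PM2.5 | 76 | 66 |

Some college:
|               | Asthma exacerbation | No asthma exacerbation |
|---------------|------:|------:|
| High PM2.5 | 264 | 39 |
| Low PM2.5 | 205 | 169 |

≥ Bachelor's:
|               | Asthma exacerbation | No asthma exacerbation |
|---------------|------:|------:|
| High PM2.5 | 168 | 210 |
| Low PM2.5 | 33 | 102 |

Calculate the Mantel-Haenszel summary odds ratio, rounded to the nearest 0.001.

OR_MH = Σ(aᵢdᵢ/nᵢ) / Σ(bᵢcᵢ/nᵢ), where nᵢ is the stratum total.
Stratum 1 (≤ High school): n = 239; a·d/n = 83·66/239 = 22.9205; b·c/n = 14·76/239 = 4.4519
Stratum 2 (Some college): n = 677; a·d/n = 264·169/677 = 65.9025; b·c/n = 39·205/677 = 11.8095
Stratum 3 (≥ Bachelor's): n = 513; a·d/n = 168·102/513 = 33.4035; b·c/n = 210·33/513 = 13.5088
OR_MH = (22.9205 + 65.9025 + 33.4035) / (4.4519 + 11.8095 + 13.5088) = 122.2265 / 29.7701 = 4.10568

4.106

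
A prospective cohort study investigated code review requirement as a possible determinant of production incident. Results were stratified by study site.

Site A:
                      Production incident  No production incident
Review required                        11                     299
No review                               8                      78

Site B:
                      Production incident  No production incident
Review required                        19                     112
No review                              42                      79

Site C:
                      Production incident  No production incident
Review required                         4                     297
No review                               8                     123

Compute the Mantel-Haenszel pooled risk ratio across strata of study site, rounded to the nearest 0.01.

0.38

RR_MH = Σ(aᵢ·n₀ᵢ/nᵢ) / Σ(cᵢ·n₁ᵢ/nᵢ), with n₁ᵢ = aᵢ+bᵢ (exposed), n₀ᵢ = cᵢ+dᵢ (unexposed), nᵢ = n₁ᵢ+n₀ᵢ.
Stratum 1 (Site A): n₁ = 310, n₀ = 86, n = 396; a·n₀/n = 11·86/396 = 2.3889; c·n₁/n = 8·310/396 = 6.2626
Stratum 2 (Site B): n₁ = 131, n₀ = 121, n = 252; a·n₀/n = 19·121/252 = 9.1230; c·n₁/n = 42·131/252 = 21.8333
Stratum 3 (Site C): n₁ = 301, n₀ = 131, n = 432; a·n₀/n = 4·131/432 = 1.2130; c·n₁/n = 8·301/432 = 5.5741
RR_MH = (2.3889 + 9.1230 + 1.2130) / (6.2626 + 21.8333 + 5.5741) = 12.7249 / 33.6700 = 0.37793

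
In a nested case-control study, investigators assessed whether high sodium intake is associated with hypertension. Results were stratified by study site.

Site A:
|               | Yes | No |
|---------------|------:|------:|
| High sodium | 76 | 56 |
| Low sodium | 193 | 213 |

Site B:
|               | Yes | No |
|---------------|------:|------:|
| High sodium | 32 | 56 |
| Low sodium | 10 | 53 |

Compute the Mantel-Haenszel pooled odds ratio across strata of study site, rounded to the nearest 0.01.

1.74

OR_MH = Σ(aᵢdᵢ/nᵢ) / Σ(bᵢcᵢ/nᵢ), where nᵢ is the stratum total.
Stratum 1 (Site A): n = 538; a·d/n = 76·213/538 = 30.0892; b·c/n = 56·193/538 = 20.0892
Stratum 2 (Site B): n = 151; a·d/n = 32·53/151 = 11.2318; b·c/n = 56·10/151 = 3.7086
OR_MH = (30.0892 + 11.2318) / (20.0892 + 3.7086) = 41.3210 / 23.7978 = 1.73634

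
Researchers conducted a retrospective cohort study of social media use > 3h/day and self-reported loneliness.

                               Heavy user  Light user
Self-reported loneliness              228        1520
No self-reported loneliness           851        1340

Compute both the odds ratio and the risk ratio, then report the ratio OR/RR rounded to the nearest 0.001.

Reading the table with exposure as columns: a = 228 (Heavy user, case), b = 851 (Heavy user, non-case), c = 1520 (Light user, case), d = 1340.
OR = (228·1340)/(851·1520) = 305520/1293520 = 0.23619
Risk in exposed = 228/1079 = 0.21131; risk in unexposed = 1520/2860 = 0.53147; RR = 0.39759
OR/RR = 0.23619 / 0.39759 = 0.59406
The outcome is not rare, so the OR lies further from 1 than the RR.

0.594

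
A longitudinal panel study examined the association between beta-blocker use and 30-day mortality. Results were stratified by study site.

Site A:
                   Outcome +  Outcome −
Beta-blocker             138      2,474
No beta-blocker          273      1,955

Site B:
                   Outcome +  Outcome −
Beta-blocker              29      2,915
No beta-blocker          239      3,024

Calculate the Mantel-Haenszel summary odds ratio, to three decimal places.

OR_MH = Σ(aᵢdᵢ/nᵢ) / Σ(bᵢcᵢ/nᵢ), where nᵢ is the stratum total.
Stratum 1 (Site A): n = 4840; a·d/n = 138·1955/4840 = 55.7417; b·c/n = 2474·273/4840 = 139.5459
Stratum 2 (Site B): n = 6207; a·d/n = 29·3024/6207 = 14.1286; b·c/n = 2915·239/6207 = 112.2418
OR_MH = (55.7417 + 14.1286) / (139.5459 + 112.2418) = 69.8703 / 251.7877 = 0.27750

0.277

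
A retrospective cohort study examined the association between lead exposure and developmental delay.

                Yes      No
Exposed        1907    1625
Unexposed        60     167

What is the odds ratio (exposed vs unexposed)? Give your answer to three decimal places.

Cells: a = 1907, b = 1625, c = 60, d = 167.
OR = (a·d)/(b·c) = (1907 × 167) / (1625 × 60) = 318469 / 97500 = 3.26635
The odds of developmental delay are about 3.27 times as high in the exposed group.

3.266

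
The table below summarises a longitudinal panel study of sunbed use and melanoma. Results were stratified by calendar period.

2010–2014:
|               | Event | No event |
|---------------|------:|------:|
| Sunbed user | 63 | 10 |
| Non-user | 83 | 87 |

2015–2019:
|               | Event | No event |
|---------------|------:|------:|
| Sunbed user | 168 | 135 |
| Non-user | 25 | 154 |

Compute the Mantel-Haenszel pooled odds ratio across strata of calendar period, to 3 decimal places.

7.318

OR_MH = Σ(aᵢdᵢ/nᵢ) / Σ(bᵢcᵢ/nᵢ), where nᵢ is the stratum total.
Stratum 1 (2010–2014): n = 243; a·d/n = 63·87/243 = 22.5556; b·c/n = 10·83/243 = 3.4156
Stratum 2 (2015–2019): n = 482; a·d/n = 168·154/482 = 53.6763; b·c/n = 135·25/482 = 7.0021
OR_MH = (22.5556 + 53.6763) / (3.4156 + 7.0021) = 76.2319 / 10.4177 = 7.31753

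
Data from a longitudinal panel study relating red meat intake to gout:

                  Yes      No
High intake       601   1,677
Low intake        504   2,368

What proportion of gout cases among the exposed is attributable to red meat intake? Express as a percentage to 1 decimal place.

Cells: a = 601, b = 1677, c = 504, d = 2368.
Risk in exposed = 601/2278 = 0.26383; risk in unexposed = 504/2872 = 0.17549.
RR = 0.26383/0.17549 = 1.50340
AR% = (RR − 1)/RR × 100 = (1.50340 − 1)/1.50340 × 100 = 33.4841%

33.5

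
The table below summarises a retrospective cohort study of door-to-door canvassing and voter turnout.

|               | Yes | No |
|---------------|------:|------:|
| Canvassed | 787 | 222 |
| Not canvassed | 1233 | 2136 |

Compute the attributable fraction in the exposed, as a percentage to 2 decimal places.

53.08

Cells: a = 787, b = 222, c = 1233, d = 2136.
Risk in exposed = 787/1009 = 0.77998; risk in unexposed = 1233/3369 = 0.36598.
RR = 0.77998/0.36598 = 2.13119
AR% = (RR − 1)/RR × 100 = (2.13119 − 1)/2.13119 × 100 = 53.0778%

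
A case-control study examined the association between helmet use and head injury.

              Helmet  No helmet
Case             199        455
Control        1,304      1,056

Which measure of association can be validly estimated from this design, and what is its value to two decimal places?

0.35

Reading the table with exposure as columns: a = 199 (Helmet, case), b = 1304 (Helmet, non-case), c = 455 (No helmet, case), d = 1056.
This is a case-control study: participants were sampled on outcome status, so risks in the source population cannot be estimated directly — relative risk is not valid here. The odds ratio is the appropriate measure.
OR = (a·d)/(b·c) = (199 × 1056) / (1304 × 455) = 210144 / 593320 = 0.35418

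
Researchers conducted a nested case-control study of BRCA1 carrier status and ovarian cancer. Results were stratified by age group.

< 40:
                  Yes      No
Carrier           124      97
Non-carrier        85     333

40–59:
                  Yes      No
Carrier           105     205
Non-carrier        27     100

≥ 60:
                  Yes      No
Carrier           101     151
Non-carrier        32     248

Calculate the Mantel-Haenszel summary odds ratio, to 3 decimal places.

3.917

OR_MH = Σ(aᵢdᵢ/nᵢ) / Σ(bᵢcᵢ/nᵢ), where nᵢ is the stratum total.
Stratum 1 (< 40): n = 639; a·d/n = 124·333/639 = 64.6197; b·c/n = 97·85/639 = 12.9030
Stratum 2 (40–59): n = 437; a·d/n = 105·100/437 = 24.0275; b·c/n = 205·27/437 = 12.6659
Stratum 3 (≥ 60): n = 532; a·d/n = 101·248/532 = 47.0827; b·c/n = 151·32/532 = 9.0827
OR_MH = (64.6197 + 24.0275 + 47.0827) / (12.9030 + 12.6659 + 9.0827) = 135.7299 / 34.6516 = 3.91699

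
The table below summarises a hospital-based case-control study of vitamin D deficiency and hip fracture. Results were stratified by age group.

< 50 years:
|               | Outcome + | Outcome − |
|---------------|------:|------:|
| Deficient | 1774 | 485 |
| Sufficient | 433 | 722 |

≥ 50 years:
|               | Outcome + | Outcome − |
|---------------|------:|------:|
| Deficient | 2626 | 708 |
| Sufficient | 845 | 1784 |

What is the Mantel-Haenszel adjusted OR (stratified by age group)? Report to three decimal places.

7.173

OR_MH = Σ(aᵢdᵢ/nᵢ) / Σ(bᵢcᵢ/nᵢ), where nᵢ is the stratum total.
Stratum 1 (< 50 years): n = 3414; a·d/n = 1774·722/3414 = 375.1693; b·c/n = 485·433/3414 = 61.5129
Stratum 2 (≥ 50 years): n = 5963; a·d/n = 2626·1784/5963 = 785.6421; b·c/n = 708·845/5963 = 100.3287
OR_MH = (375.1693 + 785.6421) / (61.5129 + 100.3287) = 1160.8114 / 161.8416 = 7.17252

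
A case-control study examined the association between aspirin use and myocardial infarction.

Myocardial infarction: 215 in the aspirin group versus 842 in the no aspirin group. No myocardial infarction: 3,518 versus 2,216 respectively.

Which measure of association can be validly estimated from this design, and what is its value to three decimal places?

0.161

From the description: a = 215, b = 3518, c = 842, d = 2216.
This is a case-control study: participants were sampled on outcome status, so risks in the source population cannot be estimated directly — relative risk is not valid here. The odds ratio is the appropriate measure.
OR = (a·d)/(b·c) = (215 × 2216) / (3518 × 842) = 476440 / 2962156 = 0.16084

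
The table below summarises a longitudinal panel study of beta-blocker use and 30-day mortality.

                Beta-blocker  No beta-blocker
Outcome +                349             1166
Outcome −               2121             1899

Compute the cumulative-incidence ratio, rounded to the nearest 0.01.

Reading the table with exposure as columns: a = 349 (Beta-blocker, case), b = 2121 (Beta-blocker, non-case), c = 1166 (No beta-blocker, case), d = 1899.
Risk in exposed = 349/2470 = 0.14130; risk in unexposed = 1166/3065 = 0.38042.
RR = 0.14130 / 0.38042 = 0.37142
The risk is 63% lower among the exposed than among the unexposed.

0.37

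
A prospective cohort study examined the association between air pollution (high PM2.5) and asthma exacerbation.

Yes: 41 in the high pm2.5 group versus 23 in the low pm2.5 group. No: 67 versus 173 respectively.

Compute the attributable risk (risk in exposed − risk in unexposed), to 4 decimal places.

From the description: a = 41, b = 67, c = 23, d = 173.
Risk in exposed = 41/108 = 0.379630; risk in unexposed = 23/196 = 0.117347.
Risk difference = 0.379630 − 0.117347 = 0.262283

0.2623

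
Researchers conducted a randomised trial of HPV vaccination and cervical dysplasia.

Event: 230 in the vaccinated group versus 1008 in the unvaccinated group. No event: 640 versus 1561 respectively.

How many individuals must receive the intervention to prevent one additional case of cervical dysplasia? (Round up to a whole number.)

Risk in treated group = 230/870 = 0.26437; risk in control = 1008/2569 = 0.39237.
Absolute risk reduction = 0.39237 − 0.26437 = 0.12800
NNT = 1 / ARR = 1 / 0.12800 = 7.812 → round up → 8

8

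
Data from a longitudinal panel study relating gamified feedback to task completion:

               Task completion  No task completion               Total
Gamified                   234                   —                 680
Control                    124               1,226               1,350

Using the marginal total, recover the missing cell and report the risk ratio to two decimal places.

The missing cell is in the exposed row: 680 − 234 = 446.
So a = 234, b = 446, c = 124, d = 1226.
RR = [a/(a+b)] / [c/(c+d)] = (234/680) / (124/1350) = 0.34412/0.09185 = 3.74644

3.75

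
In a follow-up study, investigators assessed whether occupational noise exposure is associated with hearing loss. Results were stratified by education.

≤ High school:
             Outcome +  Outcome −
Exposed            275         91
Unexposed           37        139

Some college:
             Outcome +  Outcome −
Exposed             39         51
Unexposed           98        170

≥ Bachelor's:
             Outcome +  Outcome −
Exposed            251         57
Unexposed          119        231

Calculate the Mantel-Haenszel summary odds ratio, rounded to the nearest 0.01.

5.81

OR_MH = Σ(aᵢdᵢ/nᵢ) / Σ(bᵢcᵢ/nᵢ), where nᵢ is the stratum total.
Stratum 1 (≤ High school): n = 542; a·d/n = 275·139/542 = 70.5258; b·c/n = 91·37/542 = 6.2122
Stratum 2 (Some college): n = 358; a·d/n = 39·170/358 = 18.5196; b·c/n = 51·98/358 = 13.9609
Stratum 3 (≥ Bachelor's): n = 658; a·d/n = 251·231/658 = 88.1170; b·c/n = 57·119/658 = 10.3085
OR_MH = (70.5258 + 18.5196 + 88.1170) / (6.2122 + 13.9609 + 10.3085) = 177.1624 / 30.4816 = 5.81211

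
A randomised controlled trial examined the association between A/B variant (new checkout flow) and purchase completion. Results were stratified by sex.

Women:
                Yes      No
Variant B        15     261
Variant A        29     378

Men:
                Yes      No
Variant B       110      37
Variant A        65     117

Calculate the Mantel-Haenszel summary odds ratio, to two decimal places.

OR_MH = Σ(aᵢdᵢ/nᵢ) / Σ(bᵢcᵢ/nᵢ), where nᵢ is the stratum total.
Stratum 1 (Women): n = 683; a·d/n = 15·378/683 = 8.3016; b·c/n = 261·29/683 = 11.0820
Stratum 2 (Men): n = 329; a·d/n = 110·117/329 = 39.1185; b·c/n = 37·65/329 = 7.3100
OR_MH = (8.3016 + 39.1185) / (11.0820 + 7.3100) = 47.4202 / 18.3920 = 2.57830

2.58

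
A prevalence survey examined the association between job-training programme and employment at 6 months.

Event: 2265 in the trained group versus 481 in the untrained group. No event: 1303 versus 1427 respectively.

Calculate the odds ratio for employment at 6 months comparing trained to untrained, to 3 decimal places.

From the description: a = 2265, b = 1303, c = 481, d = 1427.
OR = (a·d)/(b·c) = (2265 × 1427) / (1303 × 481) = 3232155 / 626743 = 5.15707
The odds of employment at 6 months are about 5.16 times as high in the trained group.

5.157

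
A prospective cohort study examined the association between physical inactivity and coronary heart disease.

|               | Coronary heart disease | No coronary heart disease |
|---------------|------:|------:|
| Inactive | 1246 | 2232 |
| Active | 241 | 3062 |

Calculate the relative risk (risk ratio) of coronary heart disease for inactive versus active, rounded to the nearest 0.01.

Cells: a = 1246, b = 2232, c = 241, d = 3062.
Risk in exposed = 1246/3478 = 0.35825; risk in unexposed = 241/3303 = 0.07296.
RR = 0.35825 / 0.07296 = 4.90998
The risk among the exposed is 4.91 times that among the unexposed.

4.91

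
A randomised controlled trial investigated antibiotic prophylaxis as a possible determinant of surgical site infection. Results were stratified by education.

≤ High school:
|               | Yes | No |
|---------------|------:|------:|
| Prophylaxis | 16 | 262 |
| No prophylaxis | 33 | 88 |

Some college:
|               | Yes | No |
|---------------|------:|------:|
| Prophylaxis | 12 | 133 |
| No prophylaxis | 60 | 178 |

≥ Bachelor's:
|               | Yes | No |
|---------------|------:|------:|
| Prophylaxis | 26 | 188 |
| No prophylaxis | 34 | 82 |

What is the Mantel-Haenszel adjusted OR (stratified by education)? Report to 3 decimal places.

OR_MH = Σ(aᵢdᵢ/nᵢ) / Σ(bᵢcᵢ/nᵢ), where nᵢ is the stratum total.
Stratum 1 (≤ High school): n = 399; a·d/n = 16·88/399 = 3.5288; b·c/n = 262·33/399 = 21.6692
Stratum 2 (Some college): n = 383; a·d/n = 12·178/383 = 5.5770; b·c/n = 133·60/383 = 20.8355
Stratum 3 (≥ Bachelor's): n = 330; a·d/n = 26·82/330 = 6.4606; b·c/n = 188·34/330 = 19.3697
OR_MH = (3.5288 + 5.5770 + 6.4606) / (21.6692 + 20.8355 + 19.3697) = 15.5665 / 61.8744 = 0.25158

0.252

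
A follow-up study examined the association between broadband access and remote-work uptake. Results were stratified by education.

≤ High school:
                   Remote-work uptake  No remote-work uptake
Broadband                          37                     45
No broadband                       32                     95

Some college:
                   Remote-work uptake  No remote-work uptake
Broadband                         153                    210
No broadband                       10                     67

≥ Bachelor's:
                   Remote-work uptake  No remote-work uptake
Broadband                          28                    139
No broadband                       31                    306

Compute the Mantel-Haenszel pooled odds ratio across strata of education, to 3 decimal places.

OR_MH = Σ(aᵢdᵢ/nᵢ) / Σ(bᵢcᵢ/nᵢ), where nᵢ is the stratum total.
Stratum 1 (≤ High school): n = 209; a·d/n = 37·95/209 = 16.8182; b·c/n = 45·32/209 = 6.8900
Stratum 2 (Some college): n = 440; a·d/n = 153·67/440 = 23.2977; b·c/n = 210·10/440 = 4.7727
Stratum 3 (≥ Bachelor's): n = 504; a·d/n = 28·306/504 = 17.0000; b·c/n = 139·31/504 = 8.5496
OR_MH = (16.8182 + 23.2977 + 17.0000) / (6.8900 + 4.7727 + 8.5496) = 57.1159 / 20.2123 = 2.82580

2.826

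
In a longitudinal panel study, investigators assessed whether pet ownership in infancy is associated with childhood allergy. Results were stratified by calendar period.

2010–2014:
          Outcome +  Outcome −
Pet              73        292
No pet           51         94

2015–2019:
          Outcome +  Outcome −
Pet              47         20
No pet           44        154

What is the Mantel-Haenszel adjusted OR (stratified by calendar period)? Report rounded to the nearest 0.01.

1.25

OR_MH = Σ(aᵢdᵢ/nᵢ) / Σ(bᵢcᵢ/nᵢ), where nᵢ is the stratum total.
Stratum 1 (2010–2014): n = 510; a·d/n = 73·94/510 = 13.4549; b·c/n = 292·51/510 = 29.2000
Stratum 2 (2015–2019): n = 265; a·d/n = 47·154/265 = 27.3132; b·c/n = 20·44/265 = 3.3208
OR_MH = (13.4549 + 27.3132) / (29.2000 + 3.3208) = 40.7681 / 32.5208 = 1.25360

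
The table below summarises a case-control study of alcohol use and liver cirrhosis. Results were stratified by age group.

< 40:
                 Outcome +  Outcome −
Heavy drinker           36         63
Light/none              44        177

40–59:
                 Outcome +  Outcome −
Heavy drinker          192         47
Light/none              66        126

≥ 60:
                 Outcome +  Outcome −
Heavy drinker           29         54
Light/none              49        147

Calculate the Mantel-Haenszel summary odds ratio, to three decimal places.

OR_MH = Σ(aᵢdᵢ/nᵢ) / Σ(bᵢcᵢ/nᵢ), where nᵢ is the stratum total.
Stratum 1 (< 40): n = 320; a·d/n = 36·177/320 = 19.9125; b·c/n = 63·44/320 = 8.6625
Stratum 2 (40–59): n = 431; a·d/n = 192·126/431 = 56.1299; b·c/n = 47·66/431 = 7.1972
Stratum 3 (≥ 60): n = 279; a·d/n = 29·147/279 = 15.2796; b·c/n = 54·49/279 = 9.4839
OR_MH = (19.9125 + 56.1299 + 15.2796) / (8.6625 + 7.1972 + 9.4839) = 91.3220 / 25.3436 = 3.60336

3.603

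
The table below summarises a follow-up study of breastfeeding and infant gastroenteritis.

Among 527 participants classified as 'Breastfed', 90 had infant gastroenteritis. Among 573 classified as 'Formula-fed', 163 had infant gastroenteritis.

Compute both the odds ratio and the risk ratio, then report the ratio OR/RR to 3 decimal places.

From the description: a = 90, b = 437, c = 163, d = 410.
OR = (90·410)/(437·163) = 36900/71231 = 0.51803
Risk in exposed = 90/527 = 0.17078; risk in unexposed = 163/573 = 0.28447; RR = 0.60034
OR/RR = 0.51803 / 0.60034 = 0.86290
The outcome is not rare, so the OR lies further from 1 than the RR.

0.863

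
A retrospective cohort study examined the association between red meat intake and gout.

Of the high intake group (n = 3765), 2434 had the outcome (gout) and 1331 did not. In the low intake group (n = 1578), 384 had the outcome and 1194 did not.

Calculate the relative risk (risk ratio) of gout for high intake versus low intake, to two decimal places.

From the description: a = 2434, b = 1331, c = 384, d = 1194.
Risk in exposed = 2434/3765 = 0.64648; risk in unexposed = 384/1578 = 0.24335.
RR = 0.64648 / 0.24335 = 2.65663
The risk among the exposed is 2.66 times that among the unexposed.

2.66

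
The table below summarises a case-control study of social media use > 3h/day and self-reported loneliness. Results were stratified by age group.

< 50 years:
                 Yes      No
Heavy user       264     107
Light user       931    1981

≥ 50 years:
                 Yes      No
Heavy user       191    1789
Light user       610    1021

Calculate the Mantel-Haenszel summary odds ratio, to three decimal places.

0.641

OR_MH = Σ(aᵢdᵢ/nᵢ) / Σ(bᵢcᵢ/nᵢ), where nᵢ is the stratum total.
Stratum 1 (< 50 years): n = 3283; a·d/n = 264·1981/3283 = 159.3006; b·c/n = 107·931/3283 = 30.3433
Stratum 2 (≥ 50 years): n = 3611; a·d/n = 191·1021/3611 = 54.0047; b·c/n = 1789·610/3611 = 302.2127
OR_MH = (159.3006 + 54.0047) / (30.3433 + 302.2127) = 213.3053 / 332.5560 = 0.64141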